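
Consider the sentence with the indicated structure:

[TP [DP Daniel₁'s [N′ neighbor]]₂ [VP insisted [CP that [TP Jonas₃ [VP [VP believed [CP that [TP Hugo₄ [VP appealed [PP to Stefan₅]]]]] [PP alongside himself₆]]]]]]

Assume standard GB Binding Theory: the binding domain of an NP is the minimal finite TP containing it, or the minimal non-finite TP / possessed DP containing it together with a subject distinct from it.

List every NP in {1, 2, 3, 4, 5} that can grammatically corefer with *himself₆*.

{3}

*himself* is an anaphor, so Principle A applies: it must be bound in its binding domain.
Binding domain of *himself₆*: the embedded TP, whose subject is Jonas₃.
*Daniel₁* does not c-command the anaphor → cannot bind it.
*[Daniel₁'s neighbor]₂* c-commands the anaphor but is outside its binding domain → cannot satisfy Principle A.
*Jonas₃* c-commands the anaphor within its binding domain → licit binder.
*Hugo₄* does not c-command the anaphor → cannot bind it.
*Stefan₅* does not c-command the anaphor → cannot bind it.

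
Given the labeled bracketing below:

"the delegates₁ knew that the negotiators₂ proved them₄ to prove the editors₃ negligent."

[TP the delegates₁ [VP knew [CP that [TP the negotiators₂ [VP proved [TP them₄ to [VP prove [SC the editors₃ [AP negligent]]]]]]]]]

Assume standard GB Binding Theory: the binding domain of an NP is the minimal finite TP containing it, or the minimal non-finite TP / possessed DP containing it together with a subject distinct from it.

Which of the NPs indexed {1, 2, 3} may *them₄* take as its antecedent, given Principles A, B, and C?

{1}

*them* is a pronoun, so Principle B applies: it must be free in its binding domain.
Binding domain of *them₄*: the embedded TP, whose subject is the negotiators₂.
*the delegates₁* c-commands the pronoun but from outside its binding domain, and is not c-commanded by it → coindexation permitted.
*the negotiators₂* c-commands the pronoun within its binding domain → coindexation would violate Principle B.
*the editors₃*: the pronoun c-commands this R-expression → coindexation would violate Principle C on *the editors₃*.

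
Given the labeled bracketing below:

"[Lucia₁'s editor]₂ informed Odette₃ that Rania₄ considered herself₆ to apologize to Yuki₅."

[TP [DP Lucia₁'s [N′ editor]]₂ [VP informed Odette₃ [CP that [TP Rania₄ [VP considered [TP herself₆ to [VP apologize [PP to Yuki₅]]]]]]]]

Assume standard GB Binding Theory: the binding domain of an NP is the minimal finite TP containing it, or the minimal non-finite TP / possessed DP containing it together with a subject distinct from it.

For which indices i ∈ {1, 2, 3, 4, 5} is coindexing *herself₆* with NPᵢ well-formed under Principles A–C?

{4}

*herself* is an anaphor, so Principle A applies: it must be bound in its binding domain.
Binding domain of *herself₆*: the embedded TP, whose subject is Rania₄.
*Lucia₁* does not c-command the anaphor → cannot bind it.
*[Lucia₁'s editor]₂* c-commands the anaphor but is outside its binding domain → cannot satisfy Principle A.
*Odette₃* c-commands the anaphor but is outside its binding domain → cannot satisfy Principle A.
*Rania₄* c-commands the anaphor within its binding domain → licit binder.
*Yuki₅* does not c-command the anaphor → cannot bind it.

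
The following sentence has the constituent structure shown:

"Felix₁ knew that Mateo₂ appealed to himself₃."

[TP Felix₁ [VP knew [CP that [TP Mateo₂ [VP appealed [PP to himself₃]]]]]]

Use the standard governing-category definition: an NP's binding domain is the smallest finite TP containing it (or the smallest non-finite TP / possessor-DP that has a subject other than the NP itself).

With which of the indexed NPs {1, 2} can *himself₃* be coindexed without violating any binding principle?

{2}

*himself* is an anaphor, so Principle A applies: it must be bound in its binding domain.
Binding domain of *himself₃*: the embedded TP, whose subject is Mateo₂.
*Felix₁* c-commands the anaphor but is outside its binding domain → cannot satisfy Principle A.
*Mateo₂* c-commands the anaphor within its binding domain → licit binder.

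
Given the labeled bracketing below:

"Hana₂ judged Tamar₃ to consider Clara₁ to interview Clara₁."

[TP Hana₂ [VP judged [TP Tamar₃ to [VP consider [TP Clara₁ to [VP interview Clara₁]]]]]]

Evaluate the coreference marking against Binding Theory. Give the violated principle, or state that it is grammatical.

The two coindexed NPs are *Clara₁* (the lower occurrence) and *Clara₁* (the higher occurrence).
*Clara₁* (the lower occurrence) is an R-expression. Principle C requires it to be free everywhere.
*Clara₁* (the higher occurrence) c-commands it and carries the same index.
The R-expression is bound → Principle C violation.

Principle C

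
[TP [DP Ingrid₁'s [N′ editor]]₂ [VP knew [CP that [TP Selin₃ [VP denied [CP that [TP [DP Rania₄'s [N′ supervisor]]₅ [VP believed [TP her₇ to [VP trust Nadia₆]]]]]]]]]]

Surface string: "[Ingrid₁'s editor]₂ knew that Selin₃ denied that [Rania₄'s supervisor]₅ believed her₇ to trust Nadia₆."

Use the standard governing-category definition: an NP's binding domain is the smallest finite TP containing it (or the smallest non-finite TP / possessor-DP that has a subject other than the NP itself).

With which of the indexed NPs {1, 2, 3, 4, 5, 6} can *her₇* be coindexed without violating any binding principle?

{1, 2, 3, 4}

*her* is a pronoun, so Principle B applies: it must be free in its binding domain.
Binding domain of *her₇*: the embedded TP, whose subject is [Rania₄'s supervisor]₅.
*Ingrid₁* and the pronoun do not c-command one another → neither Principle B nor Principle C is at stake; coindexation permitted.
*[Ingrid₁'s editor]₂* c-commands the pronoun but from outside its binding domain, and is not c-commanded by it → coindexation permitted.
*Selin₃* c-commands the pronoun but from outside its binding domain, and is not c-commanded by it → coindexation permitted.
*Rania₄* and the pronoun do not c-command one another → neither Principle B nor Principle C is at stake; coindexation permitted.
*[Rania₄'s supervisor]₅* c-commands the pronoun within its binding domain → coindexation would violate Principle B.
*Nadia₆*: the pronoun c-commands this R-expression → coindexation would violate Principle C on *Nadia₆*.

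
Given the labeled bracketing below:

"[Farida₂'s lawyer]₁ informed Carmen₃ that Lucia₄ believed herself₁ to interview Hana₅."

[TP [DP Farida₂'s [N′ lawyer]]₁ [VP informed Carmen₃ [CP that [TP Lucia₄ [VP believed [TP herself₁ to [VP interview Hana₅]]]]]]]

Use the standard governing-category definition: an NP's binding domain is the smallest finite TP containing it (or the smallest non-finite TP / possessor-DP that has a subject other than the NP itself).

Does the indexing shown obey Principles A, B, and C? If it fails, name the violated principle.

Principle A

The two coindexed NPs are *[Farida₂'s lawyer]₁* and *herself₁*.
*herself₁* is an anaphor. Principle A requires it to be bound within its binding domain — the embedded TP, whose subject is Lucia₄.
Within that domain it is c-commanded by *Lucia₄*, which does not share its index.
*[Farida₂'s lawyer]₁* does c-command the anaphor, but from outside its binding domain.
The anaphor is unbound in its domain → Principle A violation.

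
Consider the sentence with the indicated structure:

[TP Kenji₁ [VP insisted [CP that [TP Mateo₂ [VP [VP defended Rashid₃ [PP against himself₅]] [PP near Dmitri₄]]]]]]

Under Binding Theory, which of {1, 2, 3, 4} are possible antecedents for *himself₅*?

{2, 3}

*himself* is an anaphor, so Principle A applies: it must be bound in its binding domain.
Binding domain of *himself₅*: the embedded TP, whose subject is Mateo₂.
*Kenji₁* c-commands the anaphor but is outside its binding domain → cannot satisfy Principle A.
*Mateo₂* c-commands the anaphor within its binding domain → licit binder.
*Rashid₃* c-commands the anaphor within its binding domain → licit binder.
*Dmitri₄* does not c-command the anaphor → cannot bind it.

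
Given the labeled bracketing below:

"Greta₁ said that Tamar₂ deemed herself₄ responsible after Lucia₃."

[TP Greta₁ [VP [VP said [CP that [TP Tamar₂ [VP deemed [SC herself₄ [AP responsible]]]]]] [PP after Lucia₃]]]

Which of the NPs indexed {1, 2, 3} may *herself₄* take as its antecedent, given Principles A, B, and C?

{2}

*herself* is an anaphor, so Principle A applies: it must be bound in its binding domain.
Binding domain of *herself₄*: the embedded TP, whose subject is Tamar₂.
*Greta₁* c-commands the anaphor but is outside its binding domain → cannot satisfy Principle A.
*Tamar₂* c-commands the anaphor within its binding domain → licit binder.
*Lucia₃* does not c-command the anaphor → cannot bind it.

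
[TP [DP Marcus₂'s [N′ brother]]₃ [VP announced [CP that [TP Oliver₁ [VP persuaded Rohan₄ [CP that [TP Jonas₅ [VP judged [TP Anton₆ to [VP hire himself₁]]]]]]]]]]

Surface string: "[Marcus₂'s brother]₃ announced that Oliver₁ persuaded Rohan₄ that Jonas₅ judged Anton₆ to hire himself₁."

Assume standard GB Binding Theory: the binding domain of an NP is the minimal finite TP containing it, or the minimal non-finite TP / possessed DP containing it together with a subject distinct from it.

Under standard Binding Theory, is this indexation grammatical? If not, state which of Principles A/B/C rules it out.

The two coindexed NPs are *Oliver₁* and *himself₁*.
*himself₁* is an anaphor. Principle A requires it to be bound within its binding domain — the embedded TP, whose subject is Anton₆.
Within that domain it is c-commanded by *Anton₆*, which does not share its index.
*Oliver₁* does c-command the anaphor, but from outside its binding domain.
The anaphor is unbound in its domain → Principle A violation.

Principle A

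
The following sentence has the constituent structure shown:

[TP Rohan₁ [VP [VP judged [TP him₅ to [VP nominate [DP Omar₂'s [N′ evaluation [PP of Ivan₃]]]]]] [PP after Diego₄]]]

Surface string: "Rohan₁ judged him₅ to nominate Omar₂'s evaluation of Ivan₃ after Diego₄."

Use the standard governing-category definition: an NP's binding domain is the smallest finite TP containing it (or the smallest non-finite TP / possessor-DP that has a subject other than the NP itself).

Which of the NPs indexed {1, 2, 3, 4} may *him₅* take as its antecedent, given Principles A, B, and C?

*him* is a pronoun, so Principle B applies: it must be free in its binding domain.
Binding domain of *him₅*: the matrix TP, whose subject is Rohan₁.
*Rohan₁* c-commands the pronoun within its binding domain → coindexation would violate Principle B.
*Omar₂*: the pronoun c-commands this R-expression → coindexation would violate Principle C on *Omar₂*.
*Ivan₃*: the pronoun c-commands this R-expression → coindexation would violate Principle C on *Ivan₃*.
*Diego₄* and the pronoun do not c-command one another → neither Principle B nor Principle C is at stake; coindexation permitted.

{4}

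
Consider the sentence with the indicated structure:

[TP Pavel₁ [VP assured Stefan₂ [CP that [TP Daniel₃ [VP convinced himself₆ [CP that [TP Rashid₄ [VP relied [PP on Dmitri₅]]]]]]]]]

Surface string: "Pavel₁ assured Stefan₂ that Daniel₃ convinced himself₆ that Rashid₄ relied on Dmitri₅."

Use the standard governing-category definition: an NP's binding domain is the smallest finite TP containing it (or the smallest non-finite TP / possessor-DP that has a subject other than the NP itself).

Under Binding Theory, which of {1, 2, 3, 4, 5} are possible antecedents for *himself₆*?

{3}

*himself* is an anaphor, so Principle A applies: it must be bound in its binding domain.
Binding domain of *himself₆*: the embedded TP, whose subject is Daniel₃.
*Pavel₁* c-commands the anaphor but is outside its binding domain → cannot satisfy Principle A.
*Stefan₂* c-commands the anaphor but is outside its binding domain → cannot satisfy Principle A.
*Daniel₃* c-commands the anaphor within its binding domain → licit binder.
*Rashid₄* does not c-command the anaphor → cannot bind it.
*Dmitri₅* does not c-command the anaphor → cannot bind it.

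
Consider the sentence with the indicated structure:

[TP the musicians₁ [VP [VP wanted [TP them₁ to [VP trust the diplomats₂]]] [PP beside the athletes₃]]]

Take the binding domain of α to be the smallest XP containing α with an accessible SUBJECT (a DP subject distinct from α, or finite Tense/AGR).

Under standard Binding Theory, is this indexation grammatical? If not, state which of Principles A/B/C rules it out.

Principle B

The two coindexed NPs are *the musicians₁* and *them₁*.
*them₁* is a pronoun. Its binding domain is the matrix TP, whose subject is the musicians₁.
*the musicians₁* c-commands it within that domain and carries the same index.
The pronoun is locally bound → Principle B violation.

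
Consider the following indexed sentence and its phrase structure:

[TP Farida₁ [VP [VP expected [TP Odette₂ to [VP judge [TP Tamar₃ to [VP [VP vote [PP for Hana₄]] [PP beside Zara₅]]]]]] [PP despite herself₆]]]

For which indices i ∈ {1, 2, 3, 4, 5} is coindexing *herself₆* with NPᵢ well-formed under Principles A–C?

*herself* is an anaphor, so Principle A applies: it must be bound in its binding domain.
Binding domain of *herself₆*: the matrix TP, whose subject is Farida₁.
*Farida₁* c-commands the anaphor within its binding domain → licit binder.
*Odette₂* does not c-command the anaphor → cannot bind it.
*Tamar₃* does not c-command the anaphor → cannot bind it.
*Hana₄* does not c-command the anaphor → cannot bind it.
*Zara₅* does not c-command the anaphor → cannot bind it.

{1}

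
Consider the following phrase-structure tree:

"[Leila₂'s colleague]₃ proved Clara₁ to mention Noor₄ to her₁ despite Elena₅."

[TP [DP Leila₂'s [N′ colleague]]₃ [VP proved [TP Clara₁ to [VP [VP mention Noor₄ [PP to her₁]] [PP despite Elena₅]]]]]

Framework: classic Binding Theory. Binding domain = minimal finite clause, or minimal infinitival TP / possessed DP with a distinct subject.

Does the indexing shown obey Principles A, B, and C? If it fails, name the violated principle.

Principle B

The two coindexed NPs are *Clara₁* and *her₁*.
*her₁* is a pronoun. Its binding domain is the embedded TP, whose subject is Clara₁.
*Clara₁* c-commands it within that domain and carries the same index.
The pronoun is locally bound → Principle B violation.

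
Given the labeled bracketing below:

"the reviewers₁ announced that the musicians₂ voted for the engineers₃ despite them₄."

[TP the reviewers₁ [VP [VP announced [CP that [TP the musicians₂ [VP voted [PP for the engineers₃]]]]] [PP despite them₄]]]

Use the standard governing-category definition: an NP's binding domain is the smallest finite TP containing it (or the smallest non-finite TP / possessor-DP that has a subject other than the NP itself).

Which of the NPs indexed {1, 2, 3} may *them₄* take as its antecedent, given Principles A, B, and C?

{2, 3}

*them* is a pronoun, so Principle B applies: it must be free in its binding domain.
Binding domain of *them₄*: the matrix TP, whose subject is the reviewers₁.
*the reviewers₁* c-commands the pronoun within its binding domain → coindexation would violate Principle B.
*the musicians₂* and the pronoun do not c-command one another → neither Principle B nor Principle C is at stake; coindexation permitted.
*the engineers₃* and the pronoun do not c-command one another → neither Principle B nor Principle C is at stake; coindexation permitted.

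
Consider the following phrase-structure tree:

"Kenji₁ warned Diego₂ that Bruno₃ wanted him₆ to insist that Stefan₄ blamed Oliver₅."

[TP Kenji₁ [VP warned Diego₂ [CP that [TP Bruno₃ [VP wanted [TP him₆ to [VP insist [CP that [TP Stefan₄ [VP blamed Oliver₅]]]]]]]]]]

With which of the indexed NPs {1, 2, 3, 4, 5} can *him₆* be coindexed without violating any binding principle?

{1, 2}

*him* is a pronoun, so Principle B applies: it must be free in its binding domain.
Binding domain of *him₆*: the embedded TP, whose subject is Bruno₃.
*Kenji₁* c-commands the pronoun but from outside its binding domain, and is not c-commanded by it → coindexation permitted.
*Diego₂* c-commands the pronoun but from outside its binding domain, and is not c-commanded by it → coindexation permitted.
*Bruno₃* c-commands the pronoun within its binding domain → coindexation would violate Principle B.
*Stefan₄*: the pronoun c-commands this R-expression → coindexation would violate Principle C on *Stefan₄*.
*Oliver₅*: the pronoun c-commands this R-expression → coindexation would violate Principle C on *Oliver₅*.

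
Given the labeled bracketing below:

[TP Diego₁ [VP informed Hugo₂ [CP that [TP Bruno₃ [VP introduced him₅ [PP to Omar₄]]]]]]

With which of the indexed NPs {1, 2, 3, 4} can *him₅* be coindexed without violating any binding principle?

*him* is a pronoun, so Principle B applies: it must be free in its binding domain.
Binding domain of *him₅*: the embedded TP, whose subject is Bruno₃.
*Diego₁* c-commands the pronoun but from outside its binding domain, and is not c-commanded by it → coindexation permitted.
*Hugo₂* c-commands the pronoun but from outside its binding domain, and is not c-commanded by it → coindexation permitted.
*Bruno₃* c-commands the pronoun within its binding domain → coindexation would violate Principle B.
*Omar₄*: the pronoun c-commands this R-expression → coindexation would violate Principle C on *Omar₄*.

{1, 2}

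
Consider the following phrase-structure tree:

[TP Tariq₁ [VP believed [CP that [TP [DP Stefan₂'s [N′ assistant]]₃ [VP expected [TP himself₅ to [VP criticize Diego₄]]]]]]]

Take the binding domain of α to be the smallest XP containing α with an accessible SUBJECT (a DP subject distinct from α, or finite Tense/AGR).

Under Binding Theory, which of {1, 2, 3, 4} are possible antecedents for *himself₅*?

{3}

*himself* is an anaphor, so Principle A applies: it must be bound in its binding domain.
Binding domain of *himself₅*: the embedded TP, whose subject is [Stefan₂'s assistant]₃.
*Tariq₁* c-commands the anaphor but is outside its binding domain → cannot satisfy Principle A.
*Stefan₂* does not c-command the anaphor → cannot bind it.
*[Stefan₂'s assistant]₃* c-commands the anaphor within its binding domain → licit binder.
*Diego₄* does not c-command the anaphor → cannot bind it.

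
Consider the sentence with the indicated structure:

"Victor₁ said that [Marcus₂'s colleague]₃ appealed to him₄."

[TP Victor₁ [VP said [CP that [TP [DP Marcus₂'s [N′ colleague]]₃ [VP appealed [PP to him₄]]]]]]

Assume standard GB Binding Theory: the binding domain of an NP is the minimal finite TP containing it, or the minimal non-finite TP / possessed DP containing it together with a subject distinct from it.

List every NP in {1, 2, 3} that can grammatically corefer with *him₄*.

{1, 2}

*him* is a pronoun, so Principle B applies: it must be free in its binding domain.
Binding domain of *him₄*: the embedded TP, whose subject is [Marcus₂'s colleague]₃.
*Victor₁* c-commands the pronoun but from outside its binding domain, and is not c-commanded by it → coindexation permitted.
*Marcus₂* and the pronoun do not c-command one another → neither Principle B nor Principle C is at stake; coindexation permitted.
*[Marcus₂'s colleague]₃* c-commands the pronoun within its binding domain → coindexation would violate Principle B.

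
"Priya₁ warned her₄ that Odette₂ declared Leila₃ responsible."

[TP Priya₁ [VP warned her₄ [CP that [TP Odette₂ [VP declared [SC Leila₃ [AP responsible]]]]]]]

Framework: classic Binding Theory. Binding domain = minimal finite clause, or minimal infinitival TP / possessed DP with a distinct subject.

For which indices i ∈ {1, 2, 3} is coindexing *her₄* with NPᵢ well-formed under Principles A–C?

none

*her* is a pronoun, so Principle B applies: it must be free in its binding domain.
Binding domain of *her₄*: the matrix TP, whose subject is Priya₁.
*Priya₁* c-commands the pronoun within its binding domain → coindexation would violate Principle B.
*Odette₂*: the pronoun c-commands this R-expression → coindexation would violate Principle C on *Odette₂*.
*Leila₃*: the pronoun c-commands this R-expression → coindexation would violate Principle C on *Leila₃*.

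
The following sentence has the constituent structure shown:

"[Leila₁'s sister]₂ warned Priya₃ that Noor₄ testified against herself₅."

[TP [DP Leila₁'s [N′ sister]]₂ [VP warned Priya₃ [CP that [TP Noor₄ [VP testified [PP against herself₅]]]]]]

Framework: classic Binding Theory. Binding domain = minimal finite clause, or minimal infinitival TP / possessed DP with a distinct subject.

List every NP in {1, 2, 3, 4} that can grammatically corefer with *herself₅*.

*herself* is an anaphor, so Principle A applies: it must be bound in its binding domain.
Binding domain of *herself₅*: the embedded TP, whose subject is Noor₄.
*Leila₁* does not c-command the anaphor → cannot bind it.
*[Leila₁'s sister]₂* c-commands the anaphor but is outside its binding domain → cannot satisfy Principle A.
*Priya₃* c-commands the anaphor but is outside its binding domain → cannot satisfy Principle A.
*Noor₄* c-commands the anaphor within its binding domain → licit binder.

{4}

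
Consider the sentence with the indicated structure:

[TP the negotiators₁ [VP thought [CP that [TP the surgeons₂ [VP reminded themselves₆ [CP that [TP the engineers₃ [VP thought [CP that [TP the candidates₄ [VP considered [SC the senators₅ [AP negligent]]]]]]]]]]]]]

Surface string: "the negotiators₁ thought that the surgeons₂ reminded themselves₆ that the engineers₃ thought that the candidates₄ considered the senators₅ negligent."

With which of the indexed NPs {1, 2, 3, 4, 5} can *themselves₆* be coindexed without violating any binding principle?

*themselves* is an anaphor, so Principle A applies: it must be bound in its binding domain.
Binding domain of *themselves₆*: the embedded TP, whose subject is the surgeons₂.
*the negotiators₁* c-commands the anaphor but is outside its binding domain → cannot satisfy Principle A.
*the surgeons₂* c-commands the anaphor within its binding domain → licit binder.
*the engineers₃* does not c-command the anaphor → cannot bind it.
*the candidates₄* does not c-command the anaphor → cannot bind it.
*the senators₅* does not c-command the anaphor → cannot bind it.

{2}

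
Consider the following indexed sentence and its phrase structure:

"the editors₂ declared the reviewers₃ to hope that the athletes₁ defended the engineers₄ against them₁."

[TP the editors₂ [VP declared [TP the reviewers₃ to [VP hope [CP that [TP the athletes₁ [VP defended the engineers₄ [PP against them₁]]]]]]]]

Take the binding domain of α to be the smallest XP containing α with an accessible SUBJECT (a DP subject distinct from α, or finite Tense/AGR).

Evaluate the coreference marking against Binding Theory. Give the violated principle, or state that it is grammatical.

The two coindexed NPs are *the athletes₁* and *them₁*.
*them₁* is a pronoun. Its binding domain is the embedded TP, whose subject is the athletes₁.
*the athletes₁* c-commands it within that domain and carries the same index.
The pronoun is locally bound → Principle B violation.

Principle B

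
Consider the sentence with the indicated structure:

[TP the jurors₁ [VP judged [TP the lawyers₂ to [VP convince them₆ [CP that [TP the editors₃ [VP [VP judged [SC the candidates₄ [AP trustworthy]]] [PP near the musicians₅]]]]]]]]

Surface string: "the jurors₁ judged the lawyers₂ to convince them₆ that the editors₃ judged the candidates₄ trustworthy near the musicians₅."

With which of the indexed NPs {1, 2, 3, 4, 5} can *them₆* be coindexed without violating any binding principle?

{1}

*them* is a pronoun, so Principle B applies: it must be free in its binding domain.
Binding domain of *them₆*: the embedded TP, whose subject is the lawyers₂.
*the jurors₁* c-commands the pronoun but from outside its binding domain, and is not c-commanded by it → coindexation permitted.
*the lawyers₂* c-commands the pronoun within its binding domain → coindexation would violate Principle B.
*the editors₃*: the pronoun c-commands this R-expression → coindexation would violate Principle C on *the editors₃*.
*the candidates₄*: the pronoun c-commands this R-expression → coindexation would violate Principle C on *the candidates₄*.
*the musicians₅*: the pronoun c-commands this R-expression → coindexation would violate Principle C on *the musicians₅*.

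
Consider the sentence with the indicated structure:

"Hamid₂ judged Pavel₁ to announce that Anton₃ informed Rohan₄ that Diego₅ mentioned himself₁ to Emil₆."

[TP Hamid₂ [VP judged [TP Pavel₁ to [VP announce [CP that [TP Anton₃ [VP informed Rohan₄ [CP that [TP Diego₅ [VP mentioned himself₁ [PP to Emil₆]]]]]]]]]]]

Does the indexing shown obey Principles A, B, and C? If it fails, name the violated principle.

Principle A

The two coindexed NPs are *Pavel₁* and *himself₁*.
*himself₁* is an anaphor. Principle A requires it to be bound within its binding domain — the embedded TP, whose subject is Diego₅.
Within that domain it is c-commanded by *Diego₅*, which does not share its index.
*Pavel₁* does c-command the anaphor, but from outside its binding domain.
The anaphor is unbound in its domain → Principle A violation.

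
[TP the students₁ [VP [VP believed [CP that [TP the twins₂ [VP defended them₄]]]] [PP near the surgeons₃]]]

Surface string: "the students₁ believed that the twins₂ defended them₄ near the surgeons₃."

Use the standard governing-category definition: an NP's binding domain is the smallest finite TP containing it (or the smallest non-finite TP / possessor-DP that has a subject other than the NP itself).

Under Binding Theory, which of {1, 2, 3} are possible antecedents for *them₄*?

*them* is a pronoun, so Principle B applies: it must be free in its binding domain.
Binding domain of *them₄*: the embedded TP, whose subject is the twins₂.
*the students₁* c-commands the pronoun but from outside its binding domain, and is not c-commanded by it → coindexation permitted.
*the twins₂* c-commands the pronoun within its binding domain → coindexation would violate Principle B.
*the surgeons₃* and the pronoun do not c-command one another → neither Principle B nor Principle C is at stake; coindexation permitted.

{1, 3}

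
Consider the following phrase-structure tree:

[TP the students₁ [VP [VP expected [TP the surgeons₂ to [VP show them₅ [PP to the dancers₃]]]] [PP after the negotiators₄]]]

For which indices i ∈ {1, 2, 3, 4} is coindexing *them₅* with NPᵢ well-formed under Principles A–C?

*them* is a pronoun, so Principle B applies: it must be free in its binding domain.
Binding domain of *them₅*: the embedded TP, whose subject is the surgeons₂.
*the students₁* c-commands the pronoun but from outside its binding domain, and is not c-commanded by it → coindexation permitted.
*the surgeons₂* c-commands the pronoun within its binding domain → coindexation would violate Principle B.
*the dancers₃*: the pronoun c-commands this R-expression → coindexation would violate Principle C on *the dancers₃*.
*the negotiators₄* and the pronoun do not c-command one another → neither Principle B nor Principle C is at stake; coindexation permitted.

{1, 4}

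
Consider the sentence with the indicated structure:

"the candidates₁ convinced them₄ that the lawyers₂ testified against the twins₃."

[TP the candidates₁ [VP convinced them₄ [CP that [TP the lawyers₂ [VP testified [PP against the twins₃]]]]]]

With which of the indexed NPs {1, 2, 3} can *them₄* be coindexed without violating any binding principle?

*them* is a pronoun, so Principle B applies: it must be free in its binding domain.
Binding domain of *them₄*: the matrix TP, whose subject is the candidates₁.
*the candidates₁* c-commands the pronoun within its binding domain → coindexation would violate Principle B.
*the lawyers₂*: the pronoun c-commands this R-expression → coindexation would violate Principle C on *the lawyers₂*.
*the twins₃*: the pronoun c-commands this R-expression → coindexation would violate Principle C on *the twins₃*.

none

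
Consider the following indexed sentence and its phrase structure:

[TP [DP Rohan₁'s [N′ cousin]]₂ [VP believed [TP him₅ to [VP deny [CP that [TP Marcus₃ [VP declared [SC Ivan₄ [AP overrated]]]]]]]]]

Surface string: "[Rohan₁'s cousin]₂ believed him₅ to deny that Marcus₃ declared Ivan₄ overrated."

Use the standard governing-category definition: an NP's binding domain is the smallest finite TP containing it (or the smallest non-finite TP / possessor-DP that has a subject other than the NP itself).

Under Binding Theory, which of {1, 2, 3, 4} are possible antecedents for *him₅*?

{1}

*him* is a pronoun, so Principle B applies: it must be free in its binding domain.
Binding domain of *him₅*: the matrix TP, whose subject is [Rohan₁'s cousin]₂.
*Rohan₁* and the pronoun do not c-command one another → neither Principle B nor Principle C is at stake; coindexation permitted.
*[Rohan₁'s cousin]₂* c-commands the pronoun within its binding domain → coindexation would violate Principle B.
*Marcus₃*: the pronoun c-commands this R-expression → coindexation would violate Principle C on *Marcus₃*.
*Ivan₄*: the pronoun c-commands this R-expression → coindexation would violate Principle C on *Ivan₄*.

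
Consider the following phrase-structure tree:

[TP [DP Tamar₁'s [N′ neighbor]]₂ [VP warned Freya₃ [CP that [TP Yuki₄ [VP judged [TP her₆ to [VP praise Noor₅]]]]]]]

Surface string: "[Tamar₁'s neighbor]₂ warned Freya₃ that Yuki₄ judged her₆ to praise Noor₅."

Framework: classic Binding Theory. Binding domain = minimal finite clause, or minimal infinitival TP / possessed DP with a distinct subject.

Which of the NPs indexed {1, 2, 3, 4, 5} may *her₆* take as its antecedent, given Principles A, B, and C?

*her* is a pronoun, so Principle B applies: it must be free in its binding domain.
Binding domain of *her₆*: the embedded TP, whose subject is Yuki₄.
*Tamar₁* and the pronoun do not c-command one another → neither Principle B nor Principle C is at stake; coindexation permitted.
*[Tamar₁'s neighbor]₂* c-commands the pronoun but from outside its binding domain, and is not c-commanded by it → coindexation permitted.
*Freya₃* c-commands the pronoun but from outside its binding domain, and is not c-commanded by it → coindexation permitted.
*Yuki₄* c-commands the pronoun within its binding domain → coindexation would violate Principle B.
*Noor₅*: the pronoun c-commands this R-expression → coindexation would violate Principle C on *Noor₅*.

{1, 2, 3}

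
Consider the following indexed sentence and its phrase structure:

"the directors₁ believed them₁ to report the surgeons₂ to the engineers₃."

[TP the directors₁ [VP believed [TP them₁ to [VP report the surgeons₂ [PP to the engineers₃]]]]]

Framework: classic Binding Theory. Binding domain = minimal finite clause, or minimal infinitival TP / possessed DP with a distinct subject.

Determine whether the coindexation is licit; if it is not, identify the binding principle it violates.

Principle B

The two coindexed NPs are *the directors₁* and *them₁*.
*them₁* is a pronoun. Its binding domain is the matrix TP, whose subject is the directors₁.
*the directors₁* c-commands it within that domain and carries the same index.
The pronoun is locally bound → Principle B violation.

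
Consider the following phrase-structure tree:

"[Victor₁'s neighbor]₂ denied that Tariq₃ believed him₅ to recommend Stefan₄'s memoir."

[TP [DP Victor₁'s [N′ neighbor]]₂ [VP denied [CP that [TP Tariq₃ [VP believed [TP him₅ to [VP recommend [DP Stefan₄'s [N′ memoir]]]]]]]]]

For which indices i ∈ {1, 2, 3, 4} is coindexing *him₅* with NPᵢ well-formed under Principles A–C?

{1, 2}

*him* is a pronoun, so Principle B applies: it must be free in its binding domain.
Binding domain of *him₅*: the embedded TP, whose subject is Tariq₃.
*Victor₁* and the pronoun do not c-command one another → neither Principle B nor Principle C is at stake; coindexation permitted.
*[Victor₁'s neighbor]₂* c-commands the pronoun but from outside its binding domain, and is not c-commanded by it → coindexation permitted.
*Tariq₃* c-commands the pronoun within its binding domain → coindexation would violate Principle B.
*Stefan₄*: the pronoun c-commands this R-expression → coindexation would violate Principle C on *Stefan₄*.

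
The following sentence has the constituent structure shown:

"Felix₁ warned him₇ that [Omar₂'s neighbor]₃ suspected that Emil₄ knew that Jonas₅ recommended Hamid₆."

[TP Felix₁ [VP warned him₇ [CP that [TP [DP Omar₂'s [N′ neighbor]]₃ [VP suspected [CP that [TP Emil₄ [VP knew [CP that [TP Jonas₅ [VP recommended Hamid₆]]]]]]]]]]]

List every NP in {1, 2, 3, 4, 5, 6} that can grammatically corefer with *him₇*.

none

*him* is a pronoun, so Principle B applies: it must be free in its binding domain.
Binding domain of *him₇*: the matrix TP, whose subject is Felix₁.
*Felix₁* c-commands the pronoun within its binding domain → coindexation would violate Principle B.
*Omar₂*: the pronoun c-commands this R-expression → coindexation would violate Principle C on *Omar₂*.
*[Omar₂'s neighbor]₃*: the pronoun c-commands this R-expression → coindexation would violate Principle C on *[Omar₂'s neighbor]₃*.
*Emil₄*: the pronoun c-commands this R-expression → coindexation would violate Principle C on *Emil₄*.
*Jonas₅*: the pronoun c-commands this R-expression → coindexation would violate Principle C on *Jonas₅*.
*Hamid₆*: the pronoun c-commands this R-expression → coindexation would violate Principle C on *Hamid₆*.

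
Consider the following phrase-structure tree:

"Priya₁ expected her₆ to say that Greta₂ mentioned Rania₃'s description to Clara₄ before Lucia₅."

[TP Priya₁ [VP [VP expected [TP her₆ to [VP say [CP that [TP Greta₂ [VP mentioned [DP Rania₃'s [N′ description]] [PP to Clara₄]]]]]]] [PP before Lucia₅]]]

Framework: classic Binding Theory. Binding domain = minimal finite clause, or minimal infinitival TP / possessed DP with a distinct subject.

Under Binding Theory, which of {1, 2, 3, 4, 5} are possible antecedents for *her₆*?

*her* is a pronoun, so Principle B applies: it must be free in its binding domain.
Binding domain of *her₆*: the matrix TP, whose subject is Priya₁.
*Priya₁* c-commands the pronoun within its binding domain → coindexation would violate Principle B.
*Greta₂*: the pronoun c-commands this R-expression → coindexation would violate Principle C on *Greta₂*.
*Rania₃*: the pronoun c-commands this R-expression → coindexation would violate Principle C on *Rania₃*.
*Clara₄*: the pronoun c-commands this R-expression → coindexation would violate Principle C on *Clara₄*.
*Lucia₅* and the pronoun do not c-command one another → neither Principle B nor Principle C is at stake; coindexation permitted.

{5}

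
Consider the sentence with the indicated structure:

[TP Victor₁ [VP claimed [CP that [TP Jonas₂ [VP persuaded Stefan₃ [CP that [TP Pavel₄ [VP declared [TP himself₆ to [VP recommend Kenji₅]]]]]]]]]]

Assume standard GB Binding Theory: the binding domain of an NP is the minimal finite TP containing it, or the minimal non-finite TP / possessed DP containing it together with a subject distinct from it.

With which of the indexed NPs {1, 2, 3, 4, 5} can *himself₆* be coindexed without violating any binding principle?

{4}

*himself* is an anaphor, so Principle A applies: it must be bound in its binding domain.
Binding domain of *himself₆*: the embedded TP, whose subject is Pavel₄.
*Victor₁* c-commands the anaphor but is outside its binding domain → cannot satisfy Principle A.
*Jonas₂* c-commands the anaphor but is outside its binding domain → cannot satisfy Principle A.
*Stefan₃* c-commands the anaphor but is outside its binding domain → cannot satisfy Principle A.
*Pavel₄* c-commands the anaphor within its binding domain → licit binder.
*Kenji₅* does not c-command the anaphor → cannot bind it.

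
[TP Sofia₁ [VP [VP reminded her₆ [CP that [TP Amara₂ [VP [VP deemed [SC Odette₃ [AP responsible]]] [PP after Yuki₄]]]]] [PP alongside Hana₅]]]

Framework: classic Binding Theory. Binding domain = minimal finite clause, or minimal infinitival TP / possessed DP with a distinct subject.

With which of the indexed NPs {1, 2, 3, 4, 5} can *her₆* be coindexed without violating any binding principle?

{5}

*her* is a pronoun, so Principle B applies: it must be free in its binding domain.
Binding domain of *her₆*: the matrix TP, whose subject is Sofia₁.
*Sofia₁* c-commands the pronoun within its binding domain → coindexation would violate Principle B.
*Amara₂*: the pronoun c-commands this R-expression → coindexation would violate Principle C on *Amara₂*.
*Odette₃*: the pronoun c-commands this R-expression → coindexation would violate Principle C on *Odette₃*.
*Yuki₄*: the pronoun c-commands this R-expression → coindexation would violate Principle C on *Yuki₄*.
*Hana₅* and the pronoun do not c-command one another → neither Principle B nor Principle C is at stake; coindexation permitted.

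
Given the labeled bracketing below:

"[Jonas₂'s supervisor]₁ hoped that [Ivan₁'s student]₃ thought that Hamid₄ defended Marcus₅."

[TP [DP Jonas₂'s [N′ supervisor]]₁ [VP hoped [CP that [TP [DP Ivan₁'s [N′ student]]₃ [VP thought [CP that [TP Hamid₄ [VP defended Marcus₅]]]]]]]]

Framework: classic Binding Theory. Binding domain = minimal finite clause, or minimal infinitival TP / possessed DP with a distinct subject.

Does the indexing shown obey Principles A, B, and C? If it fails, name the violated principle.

Principle C

The two coindexed NPs are *[Jonas₂'s supervisor]₁* and *Ivan₁*.
*Ivan₁* is an R-expression. Principle C requires it to be free everywhere.
*[Jonas₂'s supervisor]₁* c-commands it and carries the same index.
The R-expression is bound → Principle C violation.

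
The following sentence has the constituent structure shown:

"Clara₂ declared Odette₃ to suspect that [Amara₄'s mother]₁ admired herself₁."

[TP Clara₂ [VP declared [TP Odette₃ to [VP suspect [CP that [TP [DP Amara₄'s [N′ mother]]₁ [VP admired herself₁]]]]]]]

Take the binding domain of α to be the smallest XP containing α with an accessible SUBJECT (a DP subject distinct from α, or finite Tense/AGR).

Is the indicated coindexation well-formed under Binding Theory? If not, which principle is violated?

The two coindexed NPs are *[Amara₄'s mother]₁* and *herself₁*.
*herself₁* is an anaphor; its binding domain is the embedded TP, whose subject is [Amara₄'s mother]₁. *[Amara₄'s mother]₁* c-commands it within that domain and shares its index, so Principle A is satisfied.
*[Amara₄'s mother]₁* is an R-expression; *herself₁* does not c-command it, and no other NP shares its index, so Principle C is satisfied.
All principles are respected.

grammatical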